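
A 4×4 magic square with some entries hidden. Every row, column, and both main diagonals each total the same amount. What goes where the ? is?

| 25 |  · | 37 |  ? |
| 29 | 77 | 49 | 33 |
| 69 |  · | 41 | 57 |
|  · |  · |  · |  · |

53

Row 2 is complete and sums to 188; that is the magic constant.
From row 3, 188 − (69 + 41 + 57) gives (3,2) = 21.
Column 1 must total 188; the given cells sum to 123, so (4,1) = 65.
Column 3: 37 + 49 + 41 + ? = 188, so (4,3) = 61.
Main diagonal: 25 + 77 + 41 + ? = 188, so (4,4) = 45.
Anti-diagonal must total 188; the given cells sum to 135, so (1,4) = 53.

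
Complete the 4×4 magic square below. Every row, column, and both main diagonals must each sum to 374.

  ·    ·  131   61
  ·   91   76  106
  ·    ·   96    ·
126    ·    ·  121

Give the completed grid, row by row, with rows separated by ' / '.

Row 2 must total 374; the given cells sum to 273, so (2,1) = 101.
Column 3: 131 + 76 + 96 + ? = 374, so (4,3) = 71.
Column 4 must total 374; the given cells sum to 288, so (3,4) = 86.
Using main diagonal: 91 + 96 + 121 + ? → (1,1) = 374 − 308 = 66.
From anti-diagonal, 374 − (61 + 76 + 126) gives (3,2) = 111.
Using row 1: 66 + 131 + 61 + ? → (1,2) = 374 − 258 = 116.
Row 3 needs 374; the known cells sum to 293, so (3,1) = 81.
The remaining cell in row 4 is (4,2) = 374 − 318 = 56.

66 116 131 61 / 101 91 76 106 / 81 111 96 86 / 126 56 71 121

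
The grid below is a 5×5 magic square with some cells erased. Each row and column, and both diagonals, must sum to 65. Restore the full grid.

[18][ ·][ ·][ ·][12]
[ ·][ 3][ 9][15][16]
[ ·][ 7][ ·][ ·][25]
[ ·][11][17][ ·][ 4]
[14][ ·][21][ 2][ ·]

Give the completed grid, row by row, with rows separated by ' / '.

The remaining cell in row 2 is (2,1) = 65 − 43 = 22.
Column 5: 12 + 16 + 25 + 4 + ? = 65, so (5,5) = 8.
Anti-diagonal: 12 + 15 + 11 + 14 + ? = 65, so (3,3) = 13.
Row 5 must total 65; the given cells sum to 45, so (5,2) = 20.
From column 2, 65 − (3 + 7 + 11 + 20) gives (1,2) = 24.
Column 3 needs 65; the known cells sum to 60, so (1,3) = 5.
Main diagonal must total 65; the given cells sum to 42, so (4,4) = 23.
Row 1 needs 65; the known cells sum to 59, so (1,4) = 6.
Row 4 must total 65; the given cells sum to 55, so (4,1) = 10.
Column 1 must total 65; the given cells sum to 64, so (3,1) = 1.
Column 4: 6 + 15 + 23 + 2 + ? = 65, so (3,4) = 19.

18 24 5 6 12 / 22 3 9 15 16 / 1 7 13 19 25 / 10 11 17 23 4 / 14 20 21 2 8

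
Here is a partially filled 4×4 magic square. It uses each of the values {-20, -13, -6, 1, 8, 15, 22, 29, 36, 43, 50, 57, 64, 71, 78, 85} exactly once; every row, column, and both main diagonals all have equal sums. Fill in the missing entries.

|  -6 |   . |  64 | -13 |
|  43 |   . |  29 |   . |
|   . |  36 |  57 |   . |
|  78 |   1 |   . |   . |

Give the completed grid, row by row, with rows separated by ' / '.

The 16 entries sum to 520, so each line sums to 520/4 = 130.
From row 1, 130 − (-6 + 64 + (-13)) gives (1,2) = 85.
Using column 1: -6 + 43 + 78 + ? → (3,1) = 130 − 115 = 15.
Column 2 needs 130; the known cells sum to 122, so (2,2) = 8.
Column 3 needs 130; the known cells sum to 150, so (4,3) = -20.
Main diagonal needs 130; the known cells sum to 59, so (4,4) = 71.
The remaining cell in row 2 is (2,4) = 130 − 80 = 50.
Row 3 must total 130; the given cells sum to 108, so (3,4) = 22.

-6 85 64 -13 / 43 8 29 50 / 15 36 57 22 / 78 1 -20 71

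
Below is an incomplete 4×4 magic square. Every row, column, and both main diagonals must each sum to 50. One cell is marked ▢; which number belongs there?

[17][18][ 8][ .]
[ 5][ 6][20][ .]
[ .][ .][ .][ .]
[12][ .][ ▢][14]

9

Row 1: 17 + 18 + 8 + ? = 50, so (1,4) = 7.
Using row 2: 5 + 6 + 20 + ? → (2,4) = 50 − 31 = 19.
From column 1, 50 − (17 + 5 + 12) gives (3,1) = 16.
Column 4: 7 + 19 + 14 + ? = 50, so (3,4) = 10.
Main diagonal: 17 + 6 + 14 + ? = 50, so (3,3) = 13.
Anti-diagonal must total 50; the given cells sum to 39, so (3,2) = 11.
From column 2, 50 − (18 + 6 + 11) gives (4,2) = 15.
Column 3 must total 50; the given cells sum to 41, so (4,3) = 9.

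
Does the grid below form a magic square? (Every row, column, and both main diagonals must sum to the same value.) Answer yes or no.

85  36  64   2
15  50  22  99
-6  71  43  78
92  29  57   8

No — anti-diagonal sums to 187 but row 2 sums to 186.

Row 1: 85 + 36 + 64 + 2 = 187.
Row 2: 15 + 50 + 22 + 99 = 186.
Row 3: -6 + 71 + 43 + 78 = 186.
Row 4: 92 + 29 + 57 + 8 = 186.
Column 1: 85 + 15 + (-6) + 92 = 186.
Column 2: 36 + 50 + 71 + 29 = 186.
Column 3: 64 + 22 + 43 + 57 = 186.
Column 4: 2 + 99 + 78 + 8 = 187.
Main diagonal: 85 + 50 + 43 + 8 = 186.
Anti-diagonal: 2 + 22 + 71 + 92 = 187.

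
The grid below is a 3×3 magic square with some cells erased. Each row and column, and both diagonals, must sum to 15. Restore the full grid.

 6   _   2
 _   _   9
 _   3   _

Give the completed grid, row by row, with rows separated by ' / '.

6 7 2 / 1 5 9 / 8 3 4

From row 1, 15 − (6 + 2) gives (1,2) = 7.
Column 2 needs 15; the known cells sum to 10, so (2,2) = 5.
Column 3 must total 15; the given cells sum to 11, so (3,3) = 4.
The remaining cell in anti-diagonal is (3,1) = 15 − 7 = 8.
Row 2: 5 + 9 + ? = 15, so (2,1) = 1.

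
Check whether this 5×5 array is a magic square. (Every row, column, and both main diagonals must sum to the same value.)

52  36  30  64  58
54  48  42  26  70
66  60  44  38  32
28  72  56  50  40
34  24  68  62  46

Row 1: 52 + 36 + 30 + 64 + 58 = 240.
Row 2: 54 + 48 + 42 + 26 + 70 = 240.
Row 3: 66 + 60 + 44 + 38 + 32 = 240.
Row 4: 28 + 72 + 56 + 50 + 40 = 246.
Row 5: 34 + 24 + 68 + 62 + 46 = 234.
Column 1: 52 + 54 + 66 + 28 + 34 = 234.
Column 2: 36 + 48 + 60 + 72 + 24 = 240.
Column 3: 30 + 42 + 44 + 56 + 68 = 240.
Column 4: 64 + 26 + 38 + 50 + 62 = 240.
Column 5: 58 + 70 + 32 + 40 + 46 = 246.
Main diagonal: 52 + 48 + 44 + 50 + 46 = 240.
Anti-diagonal: 58 + 26 + 44 + 72 + 34 = 234.

No — row 4 sums to 246 but column 3 sums to 240.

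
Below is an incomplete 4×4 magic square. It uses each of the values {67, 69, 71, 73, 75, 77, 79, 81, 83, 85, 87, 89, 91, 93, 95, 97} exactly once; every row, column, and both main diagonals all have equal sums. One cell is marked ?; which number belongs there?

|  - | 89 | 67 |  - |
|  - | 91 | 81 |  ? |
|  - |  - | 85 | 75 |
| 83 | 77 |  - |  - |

87

The 16 entries sum to 1312, so each line sums to 1312/4 = 328.
Column 2 must total 328; the given cells sum to 257, so (3,2) = 71.
Column 3: 67 + 81 + 85 + ? = 328, so (4,3) = 95.
Using anti-diagonal: 81 + 71 + 83 + ? → (1,4) = 328 − 235 = 93.
Row 1 needs 328; the known cells sum to 249, so (1,1) = 79.
The remaining cell in row 3 is (3,1) = 328 − 231 = 97.
Row 4 needs 328; the known cells sum to 255, so (4,4) = 73.
Using column 1: 79 + 97 + 83 + ? → (2,1) = 328 − 259 = 69.
Column 4: 93 + 75 + 73 + ? = 328, so (2,4) = 87.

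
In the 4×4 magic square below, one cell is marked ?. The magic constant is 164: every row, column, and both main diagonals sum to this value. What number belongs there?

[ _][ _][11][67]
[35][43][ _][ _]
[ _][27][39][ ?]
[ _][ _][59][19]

47

From column 3, 164 − (11 + 39 + 59) gives (2,3) = 55.
The remaining cell in main diagonal is (1,1) = 164 − 101 = 63.
The remaining cell in anti-diagonal is (4,1) = 164 − 149 = 15.
The remaining cell in row 1 is (1,2) = 164 − 141 = 23.
From row 2, 164 − (35 + 43 + 55) gives (2,4) = 31.
Row 4: 15 + 59 + 19 + ? = 164, so (4,2) = 71.
Using column 1: 63 + 35 + 15 + ? → (3,1) = 164 − 113 = 51.
The remaining cell in column 4 is (3,4) = 164 − 117 = 47.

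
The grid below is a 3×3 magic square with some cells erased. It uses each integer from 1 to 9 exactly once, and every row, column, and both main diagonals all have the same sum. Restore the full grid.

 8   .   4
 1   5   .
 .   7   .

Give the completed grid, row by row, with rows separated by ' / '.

8 3 4 / 1 5 9 / 6 7 2

The entries are 1 through 9, which sum to 45, so each line sums to 45/3 = 15.
Using row 1: 8 + 4 + ? → (1,2) = 15 − 12 = 3.
Using row 2: 1 + 5 + ? → (2,3) = 15 − 6 = 9.
Using column 1: 8 + 1 + ? → (3,1) = 15 − 9 = 6.
Column 3: 4 + 9 + ? = 15, so (3,3) = 2.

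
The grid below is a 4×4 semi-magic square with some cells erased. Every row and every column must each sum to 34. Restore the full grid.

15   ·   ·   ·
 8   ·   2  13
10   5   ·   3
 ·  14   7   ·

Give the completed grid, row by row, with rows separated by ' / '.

15 4 9 6 / 8 11 2 13 / 10 5 16 3 / 1 14 7 12

Using row 2: 8 + 2 + 13 + ? → (2,2) = 34 − 23 = 11.
Row 3: 10 + 5 + 3 + ? = 34, so (3,3) = 16.
Column 1 must total 34; the given cells sum to 33, so (4,1) = 1.
Column 2 needs 34; the known cells sum to 30, so (1,2) = 4.
Column 3: 2 + 16 + 7 + ? = 34, so (1,3) = 9.
Row 1 must total 34; the given cells sum to 28, so (1,4) = 6.
The remaining cell in row 4 is (4,4) = 34 − 22 = 12.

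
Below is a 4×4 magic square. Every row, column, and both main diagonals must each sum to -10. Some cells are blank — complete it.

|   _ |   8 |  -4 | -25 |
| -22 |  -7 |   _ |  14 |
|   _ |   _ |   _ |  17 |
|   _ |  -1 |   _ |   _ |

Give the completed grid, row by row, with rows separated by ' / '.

From row 1, -10 − (8 + (-4) + (-25)) gives (1,1) = 11.
Row 2 needs -10; the known cells sum to -15, so (2,3) = 5.
Column 2 needs -10; the known cells sum to 0, so (3,2) = -10.
From column 4, -10 − (-25 + 14 + 17) gives (4,4) = -16.
Using main diagonal: 11 + (-7) + (-16) + ? → (3,3) = -10 − (-12) = 2.
Anti-diagonal must total -10; the given cells sum to -30, so (4,1) = 20.
Using row 3: -10 + 2 + 17 + ? → (3,1) = -10 − 9 = -19.
Row 4 must total -10; the given cells sum to 3, so (4,3) = -13.

11 8 -4 -25 / -22 -7 5 14 / -19 -10 2 17 / 20 -1 -13 -16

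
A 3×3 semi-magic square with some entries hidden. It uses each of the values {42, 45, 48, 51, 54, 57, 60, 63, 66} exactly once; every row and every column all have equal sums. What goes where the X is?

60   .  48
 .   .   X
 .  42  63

The 9 entries sum to 486, so each line sums to 486/3 = 162.
Using row 1: 60 + 48 + ? → (1,2) = 162 − 108 = 54.
Using row 3: 42 + 63 + ? → (3,1) = 162 − 105 = 57.
From column 1, 162 − (60 + 57) gives (2,1) = 45.
The remaining cell in column 2 is (2,2) = 162 − 96 = 66.
From column 3, 162 − (48 + 63) gives (2,3) = 51.

51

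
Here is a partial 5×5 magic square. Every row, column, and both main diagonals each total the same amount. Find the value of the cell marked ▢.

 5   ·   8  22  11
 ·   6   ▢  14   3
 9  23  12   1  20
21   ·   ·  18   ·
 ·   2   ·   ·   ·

Row 3 is complete and sums to 65; that is the magic constant.
The remaining cell in row 1 is (1,2) = 65 − 46 = 19.
Column 2 needs 65; the known cells sum to 50, so (4,2) = 15.
Column 4 must total 65; the given cells sum to 55, so (5,4) = 10.
Using main diagonal: 5 + 6 + 12 + 18 + ? → (5,5) = 65 − 41 = 24.
Anti-diagonal needs 65; the known cells sum to 52, so (5,1) = 13.
Row 5 must total 65; the given cells sum to 49, so (5,3) = 16.
Using column 1: 5 + 9 + 21 + 13 + ? → (2,1) = 65 − 48 = 17.
Column 5 must total 65; the given cells sum to 58, so (4,5) = 7.
Row 2 needs 65; the known cells sum to 40, so (2,3) = 25.

25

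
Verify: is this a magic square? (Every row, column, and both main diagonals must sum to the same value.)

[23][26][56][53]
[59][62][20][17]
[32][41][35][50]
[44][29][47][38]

Row 1: 23 + 26 + 56 + 53 = 158.
Row 2: 59 + 62 + 20 + 17 = 158.
Row 3: 32 + 41 + 35 + 50 = 158.
Row 4: 44 + 29 + 47 + 38 = 158.
Column 1: 23 + 59 + 32 + 44 = 158.
Column 2: 26 + 62 + 41 + 29 = 158.
Column 3: 56 + 20 + 35 + 47 = 158.
Column 4: 53 + 17 + 50 + 38 = 158.
Main diagonal: 23 + 62 + 35 + 38 = 158.
Anti-diagonal: 53 + 20 + 41 + 44 = 158.
All lines sum to 158.

Yes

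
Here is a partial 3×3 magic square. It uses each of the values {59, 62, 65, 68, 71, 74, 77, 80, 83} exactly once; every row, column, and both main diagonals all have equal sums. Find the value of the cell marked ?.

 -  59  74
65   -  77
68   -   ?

62

The 9 entries sum to 639, so each line sums to 639/3 = 213.
The remaining cell in row 1 is (1,1) = 213 − 133 = 80.
Row 2: 65 + 77 + ? = 213, so (2,2) = 71.
Using column 2: 59 + 71 + ? → (3,2) = 213 − 130 = 83.
The remaining cell in column 3 is (3,3) = 213 − 151 = 62.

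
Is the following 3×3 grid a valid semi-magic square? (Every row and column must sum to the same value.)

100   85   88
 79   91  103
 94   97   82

Yes

Row 1: 100 + 85 + 88 = 273.
Row 2: 79 + 91 + 103 = 273.
Row 3: 94 + 97 + 82 = 273.
Column 1: 100 + 79 + 94 = 273.
Column 2: 85 + 91 + 97 = 273.
Column 3: 88 + 103 + 82 = 273.
All lines sum to 273.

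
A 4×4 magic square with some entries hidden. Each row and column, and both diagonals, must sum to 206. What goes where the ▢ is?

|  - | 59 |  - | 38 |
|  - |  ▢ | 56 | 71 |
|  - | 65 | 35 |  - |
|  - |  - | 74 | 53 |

Using column 3: 56 + 35 + 74 + ? → (1,3) = 206 − 165 = 41.
The remaining cell in column 4 is (3,4) = 206 − 162 = 44.
Anti-diagonal: 38 + 56 + 65 + ? = 206, so (4,1) = 47.
Row 1 must total 206; the given cells sum to 138, so (1,1) = 68.
Row 3 must total 206; the given cells sum to 144, so (3,1) = 62.
From row 4, 206 − (47 + 74 + 53) gives (4,2) = 32.
From column 1, 206 − (68 + 62 + 47) gives (2,1) = 29.
Column 2: 59 + 65 + 32 + ? = 206, so (2,2) = 50.

50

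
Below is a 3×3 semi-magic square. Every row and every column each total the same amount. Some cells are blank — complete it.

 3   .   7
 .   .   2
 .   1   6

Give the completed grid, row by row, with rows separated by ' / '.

3 5 7 / 4 9 2 / 8 1 6

Column 3 is already complete: 7 + 2 + 6 = 15, so that is the magic constant.
Using row 1: 3 + 7 + ? → (1,2) = 15 − 10 = 5.
Row 3: 1 + 6 + ? = 15, so (3,1) = 8.
The remaining cell in column 1 is (2,1) = 15 − 11 = 4.
From column 2, 15 − (5 + 1) gives (2,2) = 9.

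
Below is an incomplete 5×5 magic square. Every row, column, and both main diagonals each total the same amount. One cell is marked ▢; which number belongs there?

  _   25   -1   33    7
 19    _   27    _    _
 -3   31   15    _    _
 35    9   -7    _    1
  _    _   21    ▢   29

Column 3 is complete and sums to 55; that is the magic constant.
From row 1, 55 − (25 + (-1) + 33 + 7) gives (1,1) = -9.
Using row 4: 35 + 9 + (-7) + 1 + ? → (4,4) = 55 − 38 = 17.
Using column 1: -9 + 19 + (-3) + 35 + ? → (5,1) = 55 − 42 = 13.
Main diagonal must total 55; the given cells sum to 52, so (2,2) = 3.
Anti-diagonal needs 55; the known cells sum to 44, so (2,4) = 11.
Using row 2: 19 + 3 + 27 + 11 + ? → (2,5) = 55 − 60 = -5.
Column 2 must total 55; the given cells sum to 68, so (5,2) = -13.
From column 5, 55 − (7 + (-5) + 1 + 29) gives (3,5) = 23.
Row 3: -3 + 31 + 15 + 23 + ? = 55, so (3,4) = -11.
Using row 5: 13 + (-13) + 21 + 29 + ? → (5,4) = 55 − 50 = 5.

5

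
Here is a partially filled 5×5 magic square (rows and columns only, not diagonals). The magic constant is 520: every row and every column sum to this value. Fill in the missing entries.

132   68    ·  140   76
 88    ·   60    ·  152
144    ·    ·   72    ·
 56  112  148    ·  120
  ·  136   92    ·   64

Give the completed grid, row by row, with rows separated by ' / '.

Using row 1: 132 + 68 + 140 + 76 + ? → (1,3) = 520 − 416 = 104.
Row 4 needs 520; the known cells sum to 436, so (4,4) = 84.
Using column 1: 132 + 88 + 144 + 56 + ? → (5,1) = 520 − 420 = 100.
Column 3: 104 + 60 + 148 + 92 + ? = 520, so (3,3) = 116.
Using column 5: 76 + 152 + 120 + 64 + ? → (3,5) = 520 − 412 = 108.
Row 3 must total 520; the given cells sum to 440, so (3,2) = 80.
Row 5 needs 520; the known cells sum to 392, so (5,4) = 128.
The remaining cell in column 2 is (2,2) = 520 − 396 = 124.
From column 4, 520 − (140 + 72 + 84 + 128) gives (2,4) = 96.

132 68 104 140 76 / 88 124 60 96 152 / 144 80 116 72 108 / 56 112 148 84 120 / 100 136 92 128 64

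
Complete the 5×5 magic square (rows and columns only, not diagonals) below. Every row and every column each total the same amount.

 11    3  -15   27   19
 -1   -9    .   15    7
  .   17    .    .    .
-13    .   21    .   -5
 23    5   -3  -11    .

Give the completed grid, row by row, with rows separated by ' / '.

11 3 -15 27 19 / -1 -9 33 15 7 / 25 17 9 1 -7 / -13 29 21 13 -5 / 23 5 -3 -11 31

Row 1 is already complete: 11 + 3 + -15 + 27 + 19 = 45, so that is the magic constant.
Using row 2: -1 + (-9) + 15 + 7 + ? → (2,3) = 45 − 12 = 33.
Row 5: 23 + 5 + (-3) + (-11) + ? = 45, so (5,5) = 31.
From column 1, 45 − (11 + (-1) + (-13) + 23) gives (3,1) = 25.
Column 2: 3 + (-9) + 17 + 5 + ? = 45, so (4,2) = 29.
Column 3 needs 45; the known cells sum to 36, so (3,3) = 9.
Column 5 needs 45; the known cells sum to 52, so (3,5) = -7.
Row 3: 25 + 17 + 9 + (-7) + ? = 45, so (3,4) = 1.
Row 4 must total 45; the given cells sum to 32, so (4,4) = 13.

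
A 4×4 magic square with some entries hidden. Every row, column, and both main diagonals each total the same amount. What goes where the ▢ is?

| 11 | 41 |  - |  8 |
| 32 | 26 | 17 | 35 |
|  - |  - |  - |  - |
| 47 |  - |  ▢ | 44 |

Row 2 is complete and sums to 110; that is the magic constant.
From row 1, 110 − (11 + 41 + 8) gives (1,3) = 50.
Using column 1: 11 + 32 + 47 + ? → (3,1) = 110 − 90 = 20.
Column 4: 8 + 35 + 44 + ? = 110, so (3,4) = 23.
Main diagonal needs 110; the known cells sum to 81, so (3,3) = 29.
The remaining cell in anti-diagonal is (3,2) = 110 − 72 = 38.
From column 2, 110 − (41 + 26 + 38) gives (4,2) = 5.
From column 3, 110 − (50 + 17 + 29) gives (4,3) = 14.

14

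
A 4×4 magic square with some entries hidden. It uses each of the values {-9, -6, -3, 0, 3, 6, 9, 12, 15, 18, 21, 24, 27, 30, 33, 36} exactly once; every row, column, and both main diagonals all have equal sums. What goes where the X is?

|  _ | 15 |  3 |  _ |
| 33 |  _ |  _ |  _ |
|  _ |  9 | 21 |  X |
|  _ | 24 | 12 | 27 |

-6

The 16 entries sum to 216, so each line sums to 216/4 = 54.
Row 4 must total 54; the given cells sum to 63, so (4,1) = -9.
Using column 2: 15 + 9 + 24 + ? → (2,2) = 54 − 48 = 6.
The remaining cell in column 3 is (2,3) = 54 − 36 = 18.
From main diagonal, 54 − (6 + 21 + 27) gives (1,1) = 0.
From anti-diagonal, 54 − (18 + 9 + (-9)) gives (1,4) = 36.
The remaining cell in row 2 is (2,4) = 54 − 57 = -3.
From column 1, 54 − (0 + 33 + (-9)) gives (3,1) = 30.
Using column 4: 36 + (-3) + 27 + ? → (3,4) = 54 − 60 = -6.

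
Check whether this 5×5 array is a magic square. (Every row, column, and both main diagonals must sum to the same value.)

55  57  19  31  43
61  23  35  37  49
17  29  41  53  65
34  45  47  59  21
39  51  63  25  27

Row 1: 55 + 57 + 19 + 31 + 43 = 205.
Row 2: 61 + 23 + 35 + 37 + 49 = 205.
Row 3: 17 + 29 + 41 + 53 + 65 = 205.
Row 4: 34 + 45 + 47 + 59 + 21 = 206.
Row 5: 39 + 51 + 63 + 25 + 27 = 205.
Column 1: 55 + 61 + 17 + 34 + 39 = 206.
Column 2: 57 + 23 + 29 + 45 + 51 = 205.
Column 3: 19 + 35 + 41 + 47 + 63 = 205.
Column 4: 31 + 37 + 53 + 59 + 25 = 205.
Column 5: 43 + 49 + 65 + 21 + 27 = 205.
Main diagonal: 55 + 23 + 41 + 59 + 27 = 205.
Anti-diagonal: 43 + 37 + 41 + 45 + 39 = 205.

No — row 1 sums to 205 but column 1 sums to 206.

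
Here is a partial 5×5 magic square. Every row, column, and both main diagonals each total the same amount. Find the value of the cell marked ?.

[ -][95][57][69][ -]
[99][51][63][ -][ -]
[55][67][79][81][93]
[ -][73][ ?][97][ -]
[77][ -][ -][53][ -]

85

Row 3 is complete and sums to 375; that is the magic constant.
From column 2, 375 − (95 + 51 + 67 + 73) gives (5,2) = 89.
From column 4, 375 − (69 + 81 + 97 + 53) gives (2,4) = 75.
From anti-diagonal, 375 − (75 + 79 + 73 + 77) gives (1,5) = 71.
The remaining cell in row 1 is (1,1) = 375 − 292 = 83.
From row 2, 375 − (99 + 51 + 63 + 75) gives (2,5) = 87.
Column 1 must total 375; the given cells sum to 314, so (4,1) = 61.
From main diagonal, 375 − (83 + 51 + 79 + 97) gives (5,5) = 65.
From row 5, 375 − (77 + 89 + 53 + 65) gives (5,3) = 91.
Column 3: 57 + 63 + 79 + 91 + ? = 375, so (4,3) = 85.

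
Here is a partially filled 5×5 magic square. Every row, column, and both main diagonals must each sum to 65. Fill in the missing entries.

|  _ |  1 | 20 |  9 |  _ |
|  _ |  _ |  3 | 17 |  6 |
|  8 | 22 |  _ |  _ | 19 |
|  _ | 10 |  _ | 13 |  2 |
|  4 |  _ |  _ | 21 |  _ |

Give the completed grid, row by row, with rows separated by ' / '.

12 1 20 9 23 / 25 14 3 17 6 / 8 22 11 5 19 / 16 10 24 13 2 / 4 18 7 21 15

Column 4 needs 65; the known cells sum to 60, so (3,4) = 5.
Row 3 needs 65; the known cells sum to 54, so (3,3) = 11.
Anti-diagonal needs 65; the known cells sum to 42, so (1,5) = 23.
Row 1 must total 65; the given cells sum to 53, so (1,1) = 12.
Column 5 must total 65; the given cells sum to 50, so (5,5) = 15.
Using main diagonal: 12 + 11 + 13 + 15 + ? → (2,2) = 65 − 51 = 14.
From row 2, 65 − (14 + 3 + 17 + 6) gives (2,1) = 25.
Column 1 must total 65; the given cells sum to 49, so (4,1) = 16.
Using column 2: 1 + 14 + 22 + 10 + ? → (5,2) = 65 − 47 = 18.
From row 4, 65 − (16 + 10 + 13 + 2) gives (4,3) = 24.
Using row 5: 4 + 18 + 21 + 15 + ? → (5,3) = 65 − 58 = 7.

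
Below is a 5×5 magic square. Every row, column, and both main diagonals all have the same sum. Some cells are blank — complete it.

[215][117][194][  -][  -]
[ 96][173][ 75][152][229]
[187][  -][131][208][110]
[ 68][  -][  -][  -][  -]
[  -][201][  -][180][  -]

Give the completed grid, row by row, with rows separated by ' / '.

Row 2 is already complete: 96 + 173 + 75 + 152 + 229 = 725, so that is the magic constant.
Row 3: 187 + 131 + 208 + 110 + ? = 725, so (3,2) = 89.
Using column 1: 215 + 96 + 187 + 68 + ? → (5,1) = 725 − 566 = 159.
Column 2 must total 725; the given cells sum to 580, so (4,2) = 145.
Anti-diagonal needs 725; the known cells sum to 587, so (1,5) = 138.
Using row 1: 215 + 117 + 194 + 138 + ? → (1,4) = 725 − 664 = 61.
Column 4: 61 + 152 + 208 + 180 + ? = 725, so (4,4) = 124.
Main diagonal needs 725; the known cells sum to 643, so (5,5) = 82.
The remaining cell in row 5 is (5,3) = 725 − 622 = 103.
Column 3 must total 725; the given cells sum to 503, so (4,3) = 222.
Column 5 needs 725; the known cells sum to 559, so (4,5) = 166.

215 117 194 61 138 / 96 173 75 152 229 / 187 89 131 208 110 / 68 145 222 124 166 / 159 201 103 180 82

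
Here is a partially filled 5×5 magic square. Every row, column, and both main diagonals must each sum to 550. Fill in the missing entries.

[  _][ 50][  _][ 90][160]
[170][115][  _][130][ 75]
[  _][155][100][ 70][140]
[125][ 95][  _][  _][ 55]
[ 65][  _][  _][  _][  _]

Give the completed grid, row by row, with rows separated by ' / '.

Row 2 must total 550; the given cells sum to 490, so (2,3) = 60.
From row 3, 550 − (155 + 100 + 70 + 140) gives (3,1) = 85.
Column 1: 170 + 85 + 125 + 65 + ? = 550, so (1,1) = 105.
Using column 2: 50 + 115 + 155 + 95 + ? → (5,2) = 550 − 415 = 135.
The remaining cell in column 5 is (5,5) = 550 − 430 = 120.
Main diagonal must total 550; the given cells sum to 440, so (4,4) = 110.
From row 1, 550 − (105 + 50 + 90 + 160) gives (1,3) = 145.
Row 4 must total 550; the given cells sum to 385, so (4,3) = 165.
Using column 3: 145 + 60 + 100 + 165 + ? → (5,3) = 550 − 470 = 80.
Column 4 needs 550; the known cells sum to 400, so (5,4) = 150.

105 50 145 90 160 / 170 115 60 130 75 / 85 155 100 70 140 / 125 95 165 110 55 / 65 135 80 150 120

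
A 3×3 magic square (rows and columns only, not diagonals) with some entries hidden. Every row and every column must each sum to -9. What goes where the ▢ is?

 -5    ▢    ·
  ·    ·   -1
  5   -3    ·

-7

The remaining cell in row 3 is (3,3) = -9 − 2 = -11.
Column 1 needs -9; the known cells sum to 0, so (2,1) = -9.
The remaining cell in column 3 is (1,3) = -9 − (-12) = 3.
Using row 1: -5 + 3 + ? → (1,2) = -9 − (-2) = -7.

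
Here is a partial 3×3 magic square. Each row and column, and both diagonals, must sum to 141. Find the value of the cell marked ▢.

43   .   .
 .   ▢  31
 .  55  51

47

The remaining cell in row 3 is (3,1) = 141 − 106 = 35.
Using column 1: 43 + 35 + ? → (2,1) = 141 − 78 = 63.
Column 3: 31 + 51 + ? = 141, so (1,3) = 59.
Main diagonal: 43 + 51 + ? = 141, so (2,2) = 47.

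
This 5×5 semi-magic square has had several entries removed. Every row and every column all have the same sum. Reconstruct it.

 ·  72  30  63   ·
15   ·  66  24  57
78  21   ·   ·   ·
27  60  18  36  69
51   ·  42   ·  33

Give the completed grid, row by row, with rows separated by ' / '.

39 72 30 63 6 / 15 48 66 24 57 / 78 21 54 12 45 / 27 60 18 36 69 / 51 9 42 75 33

Row 4 is already complete: 27 + 60 + 18 + 36 + 69 = 210, so that is the magic constant.
From row 2, 210 − (15 + 66 + 24 + 57) gives (2,2) = 48.
Column 1: 15 + 78 + 27 + 51 + ? = 210, so (1,1) = 39.
From column 2, 210 − (72 + 48 + 21 + 60) gives (5,2) = 9.
From column 3, 210 − (30 + 66 + 18 + 42) gives (3,3) = 54.
Using row 1: 39 + 72 + 30 + 63 + ? → (1,5) = 210 − 204 = 6.
Using row 5: 51 + 9 + 42 + 33 + ? → (5,4) = 210 − 135 = 75.
Column 4 needs 210; the known cells sum to 198, so (3,4) = 12.
The remaining cell in column 5 is (3,5) = 210 − 165 = 45.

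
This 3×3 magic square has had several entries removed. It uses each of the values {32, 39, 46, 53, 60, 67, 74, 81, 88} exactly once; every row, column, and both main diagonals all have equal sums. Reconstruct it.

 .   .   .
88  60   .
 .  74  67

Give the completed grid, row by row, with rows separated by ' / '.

53 46 81 / 88 60 32 / 39 74 67

The 9 entries sum to 540, so each line sums to 540/3 = 180.
The remaining cell in row 2 is (2,3) = 180 − 148 = 32.
Row 3 must total 180; the given cells sum to 141, so (3,1) = 39.
Using column 1: 88 + 39 + ? → (1,1) = 180 − 127 = 53.
The remaining cell in column 2 is (1,2) = 180 − 134 = 46.
Column 3 needs 180; the known cells sum to 99, so (1,3) = 81.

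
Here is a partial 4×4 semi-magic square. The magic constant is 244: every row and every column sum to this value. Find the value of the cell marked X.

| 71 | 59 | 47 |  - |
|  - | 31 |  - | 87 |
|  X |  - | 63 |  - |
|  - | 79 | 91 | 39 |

Row 1 must total 244; the given cells sum to 177, so (1,4) = 67.
From row 4, 244 − (79 + 91 + 39) gives (4,1) = 35.
Column 2 needs 244; the known cells sum to 169, so (3,2) = 75.
Column 3 must total 244; the given cells sum to 201, so (2,3) = 43.
The remaining cell in column 4 is (3,4) = 244 − 193 = 51.
Row 2: 31 + 43 + 87 + ? = 244, so (2,1) = 83.
Using row 3: 75 + 63 + 51 + ? → (3,1) = 244 − 189 = 55.

55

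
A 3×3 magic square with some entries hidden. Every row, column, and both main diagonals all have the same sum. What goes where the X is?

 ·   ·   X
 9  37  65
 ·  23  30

Row 2 is complete and sums to 111; that is the magic constant.
Row 3 must total 111; the given cells sum to 53, so (3,1) = 58.
Column 1 needs 111; the known cells sum to 67, so (1,1) = 44.
Column 2 needs 111; the known cells sum to 60, so (1,2) = 51.
Column 3 must total 111; the given cells sum to 95, so (1,3) = 16.

16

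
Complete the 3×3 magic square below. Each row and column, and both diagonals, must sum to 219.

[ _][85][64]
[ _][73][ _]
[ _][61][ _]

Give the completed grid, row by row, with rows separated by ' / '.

Row 1: 85 + 64 + ? = 219, so (1,1) = 70.
The remaining cell in main diagonal is (3,3) = 219 − 143 = 76.
Using anti-diagonal: 64 + 73 + ? → (3,1) = 219 − 137 = 82.
Using column 1: 70 + 82 + ? → (2,1) = 219 − 152 = 67.
From column 3, 219 − (64 + 76) gives (2,3) = 79.

70 85 64 / 67 73 79 / 82 61 76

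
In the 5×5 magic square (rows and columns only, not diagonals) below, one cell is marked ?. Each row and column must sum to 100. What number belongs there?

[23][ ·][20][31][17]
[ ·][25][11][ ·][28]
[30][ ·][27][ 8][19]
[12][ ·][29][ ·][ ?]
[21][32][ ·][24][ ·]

Using row 1: 23 + 20 + 31 + 17 + ? → (1,2) = 100 − 91 = 9.
Using row 3: 30 + 27 + 8 + 19 + ? → (3,2) = 100 − 84 = 16.
From column 1, 100 − (23 + 30 + 12 + 21) gives (2,1) = 14.
Using column 2: 9 + 25 + 16 + 32 + ? → (4,2) = 100 − 82 = 18.
Column 3: 20 + 11 + 27 + 29 + ? = 100, so (5,3) = 13.
The remaining cell in row 2 is (2,4) = 100 − 78 = 22.
Row 5 must total 100; the given cells sum to 90, so (5,5) = 10.
Using column 4: 31 + 22 + 8 + 24 + ? → (4,4) = 100 − 85 = 15.
Using column 5: 17 + 28 + 19 + 10 + ? → (4,5) = 100 − 74 = 26.

26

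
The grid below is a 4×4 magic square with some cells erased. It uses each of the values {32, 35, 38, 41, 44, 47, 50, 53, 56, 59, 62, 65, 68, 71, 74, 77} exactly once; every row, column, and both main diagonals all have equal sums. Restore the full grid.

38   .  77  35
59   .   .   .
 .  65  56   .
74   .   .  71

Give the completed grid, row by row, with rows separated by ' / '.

38 68 77 35 / 59 53 44 62 / 47 65 56 50 / 74 32 41 71

The 16 entries sum to 872, so each line sums to 872/4 = 218.
The remaining cell in row 1 is (1,2) = 218 − 150 = 68.
From column 1, 218 − (38 + 59 + 74) gives (3,1) = 47.
Main diagonal needs 218; the known cells sum to 165, so (2,2) = 53.
The remaining cell in anti-diagonal is (2,3) = 218 − 174 = 44.
Row 2 needs 218; the known cells sum to 156, so (2,4) = 62.
The remaining cell in row 3 is (3,4) = 218 − 168 = 50.
Using column 2: 68 + 53 + 65 + ? → (4,2) = 218 − 186 = 32.
The remaining cell in column 3 is (4,3) = 218 − 177 = 41.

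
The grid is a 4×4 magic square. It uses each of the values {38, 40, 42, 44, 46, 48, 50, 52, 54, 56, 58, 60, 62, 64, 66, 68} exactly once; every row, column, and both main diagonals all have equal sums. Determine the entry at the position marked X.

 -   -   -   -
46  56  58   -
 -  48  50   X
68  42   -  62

The 16 entries sum to 848, so each line sums to 848/4 = 212.
Row 2 must total 212; the given cells sum to 160, so (2,4) = 52.
From row 4, 212 − (68 + 42 + 62) gives (4,3) = 40.
Using column 2: 56 + 48 + 42 + ? → (1,2) = 212 − 146 = 66.
Column 3 must total 212; the given cells sum to 148, so (1,3) = 64.
Using main diagonal: 56 + 50 + 62 + ? → (1,1) = 212 − 168 = 44.
Anti-diagonal: 58 + 48 + 68 + ? = 212, so (1,4) = 38.
Column 1 must total 212; the given cells sum to 158, so (3,1) = 54.
Using column 4: 38 + 52 + 62 + ? → (3,4) = 212 − 152 = 60.

60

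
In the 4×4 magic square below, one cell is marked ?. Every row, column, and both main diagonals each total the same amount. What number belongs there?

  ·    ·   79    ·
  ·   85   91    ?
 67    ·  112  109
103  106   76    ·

82

Column 3 is complete and sums to 358; that is the magic constant.
Row 3 needs 358; the known cells sum to 288, so (3,2) = 70.
Row 4: 103 + 106 + 76 + ? = 358, so (4,4) = 73.
The remaining cell in column 2 is (1,2) = 358 − 261 = 97.
Main diagonal: 85 + 112 + 73 + ? = 358, so (1,1) = 88.
Anti-diagonal needs 358; the known cells sum to 264, so (1,4) = 94.
Column 1 must total 358; the given cells sum to 258, so (2,1) = 100.
Column 4 needs 358; the known cells sum to 276, so (2,4) = 82.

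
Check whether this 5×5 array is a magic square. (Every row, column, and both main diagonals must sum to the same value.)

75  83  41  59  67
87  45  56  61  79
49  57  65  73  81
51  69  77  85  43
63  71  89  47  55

Row 1: 75 + 83 + 41 + 59 + 67 = 325.
Row 2: 87 + 45 + 56 + 61 + 79 = 328.
Row 3: 49 + 57 + 65 + 73 + 81 = 325.
Row 4: 51 + 69 + 77 + 85 + 43 = 325.
Row 5: 63 + 71 + 89 + 47 + 55 = 325.
Column 1: 75 + 87 + 49 + 51 + 63 = 325.
Column 2: 83 + 45 + 57 + 69 + 71 = 325.
Column 3: 41 + 56 + 65 + 77 + 89 = 328.
Column 4: 59 + 61 + 73 + 85 + 47 = 325.
Column 5: 67 + 79 + 81 + 43 + 55 = 325.
Main diagonal: 75 + 45 + 65 + 85 + 55 = 325.
Anti-diagonal: 67 + 61 + 65 + 69 + 63 = 325.

No — column 3 sums to 328 but row 3 sums to 325.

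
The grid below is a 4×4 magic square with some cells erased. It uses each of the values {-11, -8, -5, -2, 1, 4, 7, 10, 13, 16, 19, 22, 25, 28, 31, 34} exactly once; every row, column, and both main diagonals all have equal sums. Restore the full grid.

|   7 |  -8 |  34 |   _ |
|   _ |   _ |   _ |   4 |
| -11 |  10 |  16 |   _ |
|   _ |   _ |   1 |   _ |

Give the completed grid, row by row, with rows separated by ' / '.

The 16 entries sum to 184, so each line sums to 184/4 = 46.
Row 1 must total 46; the given cells sum to 33, so (1,4) = 13.
Row 3 needs 46; the known cells sum to 15, so (3,4) = 31.
Column 3: 34 + 16 + 1 + ? = 46, so (2,3) = -5.
From column 4, 46 − (13 + 4 + 31) gives (4,4) = -2.
Using main diagonal: 7 + 16 + (-2) + ? → (2,2) = 46 − 21 = 25.
The remaining cell in anti-diagonal is (4,1) = 46 − 18 = 28.
Using row 2: 25 + (-5) + 4 + ? → (2,1) = 46 − 24 = 22.
From row 4, 46 − (28 + 1 + (-2)) gives (4,2) = 19.

7 -8 34 13 / 22 25 -5 4 / -11 10 16 31 / 28 19 1 -2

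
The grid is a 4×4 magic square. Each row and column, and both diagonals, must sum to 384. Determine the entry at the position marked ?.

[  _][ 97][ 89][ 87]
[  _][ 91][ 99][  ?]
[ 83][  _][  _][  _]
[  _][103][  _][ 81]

Row 1 must total 384; the given cells sum to 273, so (1,1) = 111.
From column 2, 384 − (97 + 91 + 103) gives (3,2) = 93.
Main diagonal needs 384; the known cells sum to 283, so (3,3) = 101.
Anti-diagonal needs 384; the known cells sum to 279, so (4,1) = 105.
The remaining cell in row 3 is (3,4) = 384 − 277 = 107.
Row 4 needs 384; the known cells sum to 289, so (4,3) = 95.
From column 1, 384 − (111 + 83 + 105) gives (2,1) = 85.
From column 4, 384 − (87 + 107 + 81) gives (2,4) = 109.

109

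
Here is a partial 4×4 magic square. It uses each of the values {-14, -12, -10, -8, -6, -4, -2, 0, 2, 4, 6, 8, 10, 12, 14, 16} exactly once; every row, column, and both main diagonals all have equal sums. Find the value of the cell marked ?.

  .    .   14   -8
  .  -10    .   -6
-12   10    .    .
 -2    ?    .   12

8

The 16 entries sum to 16, so each line sums to 16/4 = 4.
From column 4, 4 − (-8 + (-6) + 12) gives (3,4) = 6.
The remaining cell in anti-diagonal is (2,3) = 4 − 0 = 4.
Row 2: -10 + 4 + (-6) + ? = 4, so (2,1) = 16.
Row 3 must total 4; the given cells sum to 4, so (3,3) = 0.
From column 1, 4 − (16 + (-12) + (-2)) gives (1,1) = 2.
The remaining cell in column 3 is (4,3) = 4 − 18 = -14.
The remaining cell in row 1 is (1,2) = 4 − 8 = -4.
Row 4: -2 + (-14) + 12 + ? = 4, so (4,2) = 8.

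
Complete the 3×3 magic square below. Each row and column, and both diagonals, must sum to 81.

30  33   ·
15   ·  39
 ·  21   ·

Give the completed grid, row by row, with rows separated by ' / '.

Using row 1: 30 + 33 + ? → (1,3) = 81 − 63 = 18.
From row 2, 81 − (15 + 39) gives (2,2) = 27.
Using column 1: 30 + 15 + ? → (3,1) = 81 − 45 = 36.
Column 3 needs 81; the known cells sum to 57, so (3,3) = 24.

30 33 18 / 15 27 39 / 36 21 24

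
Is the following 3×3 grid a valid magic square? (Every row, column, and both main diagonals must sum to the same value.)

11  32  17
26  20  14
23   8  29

Yes

Row 1: 11 + 32 + 17 = 60.
Row 2: 26 + 20 + 14 = 60.
Row 3: 23 + 8 + 29 = 60.
Column 1: 11 + 26 + 23 = 60.
Column 2: 32 + 20 + 8 = 60.
Column 3: 17 + 14 + 29 = 60.
Main diagonal: 11 + 20 + 29 = 60.
Anti-diagonal: 17 + 20 + 23 = 60.
All lines sum to 60.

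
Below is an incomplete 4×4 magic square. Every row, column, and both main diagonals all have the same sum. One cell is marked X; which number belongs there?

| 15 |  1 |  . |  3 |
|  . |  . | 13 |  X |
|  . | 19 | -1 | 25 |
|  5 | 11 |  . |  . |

Anti-diagonal is complete and sums to 40; that is the magic constant.
The remaining cell in row 1 is (1,3) = 40 − 19 = 21.
Using row 3: 19 + (-1) + 25 + ? → (3,1) = 40 − 43 = -3.
Using column 1: 15 + (-3) + 5 + ? → (2,1) = 40 − 17 = 23.
Column 2: 1 + 19 + 11 + ? = 40, so (2,2) = 9.
From column 3, 40 − (21 + 13 + (-1)) gives (4,3) = 7.
Main diagonal: 15 + 9 + (-1) + ? = 40, so (4,4) = 17.
Row 2 must total 40; the given cells sum to 45, so (2,4) = -5.

-5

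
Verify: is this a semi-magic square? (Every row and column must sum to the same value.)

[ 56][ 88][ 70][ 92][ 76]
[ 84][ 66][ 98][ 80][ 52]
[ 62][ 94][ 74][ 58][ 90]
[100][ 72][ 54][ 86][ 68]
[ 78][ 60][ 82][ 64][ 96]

No — column 5 sums to 382 but row 4 sums to 380.

Row 1: 56 + 88 + 70 + 92 + 76 = 382.
Row 2: 84 + 66 + 98 + 80 + 52 = 380.
Row 3: 62 + 94 + 74 + 58 + 90 = 378.
Row 4: 100 + 72 + 54 + 86 + 68 = 380.
Row 5: 78 + 60 + 82 + 64 + 96 = 380.
Column 1: 56 + 84 + 62 + 100 + 78 = 380.
Column 2: 88 + 66 + 94 + 72 + 60 = 380.
Column 3: 70 + 98 + 74 + 54 + 82 = 378.
Column 4: 92 + 80 + 58 + 86 + 64 = 380.
Column 5: 76 + 52 + 90 + 68 + 96 = 382.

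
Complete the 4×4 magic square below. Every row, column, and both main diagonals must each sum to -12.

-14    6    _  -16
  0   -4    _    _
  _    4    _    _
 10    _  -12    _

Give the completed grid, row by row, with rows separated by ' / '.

-14 6 12 -16 / 0 -4 -10 2 / -8 4 -2 -6 / 10 -18 -12 8

Using row 1: -14 + 6 + (-16) + ? → (1,3) = -12 − (-24) = 12.
Using column 1: -14 + 0 + 10 + ? → (3,1) = -12 − (-4) = -8.
Using column 2: 6 + (-4) + 4 + ? → (4,2) = -12 − 6 = -18.
Anti-diagonal: -16 + 4 + 10 + ? = -12, so (2,3) = -10.
Row 2 needs -12; the known cells sum to -14, so (2,4) = 2.
From row 4, -12 − (10 + (-18) + (-12)) gives (4,4) = 8.
From column 3, -12 − (12 + (-10) + (-12)) gives (3,3) = -2.
Using column 4: -16 + 2 + 8 + ? → (3,4) = -12 − (-6) = -6.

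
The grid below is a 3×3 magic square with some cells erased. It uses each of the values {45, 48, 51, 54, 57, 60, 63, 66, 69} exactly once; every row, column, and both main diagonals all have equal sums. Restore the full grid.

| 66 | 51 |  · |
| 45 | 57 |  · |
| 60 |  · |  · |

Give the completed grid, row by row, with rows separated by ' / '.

The 9 entries sum to 513, so each line sums to 513/3 = 171.
Row 1: 66 + 51 + ? = 171, so (1,3) = 54.
Row 2 needs 171; the known cells sum to 102, so (2,3) = 69.
The remaining cell in column 2 is (3,2) = 171 − 108 = 63.
From column 3, 171 − (54 + 69) gives (3,3) = 48.

66 51 54 / 45 57 69 / 60 63 48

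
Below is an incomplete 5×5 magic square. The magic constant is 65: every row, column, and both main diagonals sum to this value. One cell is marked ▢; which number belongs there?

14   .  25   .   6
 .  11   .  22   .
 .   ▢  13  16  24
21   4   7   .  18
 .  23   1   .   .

10

Using row 4: 21 + 4 + 7 + 18 + ? → (4,4) = 65 − 50 = 15.
Using column 3: 25 + 13 + 7 + 1 + ? → (2,3) = 65 − 46 = 19.
The remaining cell in main diagonal is (5,5) = 65 − 53 = 12.
Anti-diagonal: 6 + 22 + 13 + 4 + ? = 65, so (5,1) = 20.
Row 5 must total 65; the given cells sum to 56, so (5,4) = 9.
Column 4 must total 65; the given cells sum to 62, so (1,4) = 3.
Column 5: 6 + 24 + 18 + 12 + ? = 65, so (2,5) = 5.
Using row 1: 14 + 25 + 3 + 6 + ? → (1,2) = 65 − 48 = 17.
Row 2 needs 65; the known cells sum to 57, so (2,1) = 8.
From column 1, 65 − (14 + 8 + 21 + 20) gives (3,1) = 2.
Column 2 must total 65; the given cells sum to 55, so (3,2) = 10.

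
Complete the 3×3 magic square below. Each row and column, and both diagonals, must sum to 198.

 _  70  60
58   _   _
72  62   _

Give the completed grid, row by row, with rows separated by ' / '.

Row 1 must total 198; the given cells sum to 130, so (1,1) = 68.
Row 3 must total 198; the given cells sum to 134, so (3,3) = 64.
Using column 2: 70 + 62 + ? → (2,2) = 198 − 132 = 66.
Column 3 needs 198; the known cells sum to 124, so (2,3) = 74.

68 70 60 / 58 66 74 / 72 62 64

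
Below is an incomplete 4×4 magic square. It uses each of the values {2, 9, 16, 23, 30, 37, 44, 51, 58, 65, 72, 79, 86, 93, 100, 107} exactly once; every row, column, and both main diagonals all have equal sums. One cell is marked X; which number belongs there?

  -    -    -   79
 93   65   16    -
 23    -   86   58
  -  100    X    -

9

The 16 entries sum to 872, so each line sums to 872/4 = 218.
The remaining cell in row 2 is (2,4) = 218 − 174 = 44.
Row 3 must total 218; the given cells sum to 167, so (3,2) = 51.
Column 2 must total 218; the given cells sum to 216, so (1,2) = 2.
Column 4 must total 218; the given cells sum to 181, so (4,4) = 37.
Main diagonal: 65 + 86 + 37 + ? = 218, so (1,1) = 30.
Anti-diagonal needs 218; the known cells sum to 146, so (4,1) = 72.
The remaining cell in row 1 is (1,3) = 218 − 111 = 107.
From row 4, 218 − (72 + 100 + 37) gives (4,3) = 9.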